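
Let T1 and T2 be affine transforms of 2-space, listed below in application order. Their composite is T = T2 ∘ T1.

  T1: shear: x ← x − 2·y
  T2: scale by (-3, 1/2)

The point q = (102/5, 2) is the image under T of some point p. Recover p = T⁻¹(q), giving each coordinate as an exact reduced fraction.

p = (6/5, 4)

T1 = [1 -2 0; 0 1 0; 0 0 1]
T2·T1 = [-3 6 0; 0 1/2 0; 0 0 1]
det M = -3/2; M⁻¹ = [-1/3 4 0; 0 2 0; 0 0 1]
M⁻¹ · (102/5, 2)ᵀ = (6/5, 4)ᵀ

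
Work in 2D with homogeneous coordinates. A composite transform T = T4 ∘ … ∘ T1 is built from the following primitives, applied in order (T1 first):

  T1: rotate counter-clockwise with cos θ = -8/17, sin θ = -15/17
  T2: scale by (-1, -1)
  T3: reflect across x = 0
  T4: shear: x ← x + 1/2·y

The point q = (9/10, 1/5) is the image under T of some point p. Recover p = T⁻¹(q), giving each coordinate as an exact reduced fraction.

p = (-1/5, 4/5)

T1 = [-8/17 15/17 0; -15/17 -8/17 0; 0 0 1]
T2·T1 = [8/17 -15/17 0; 15/17 8/17 0; 0 0 1]
T3·…·T1 = [-8/17 15/17 0; 15/17 8/17 0; 0 0 1]
T4·…·T1 = [-1/34 19/17 0; 15/17 8/17 0; 0 0 1]
det M = -1; M⁻¹ = [-8/17 19/17 0; 15/17 1/34 0; 0 0 1]
M⁻¹ · (9/10, 1/5)ᵀ = (-1/5, 4/5)ᵀ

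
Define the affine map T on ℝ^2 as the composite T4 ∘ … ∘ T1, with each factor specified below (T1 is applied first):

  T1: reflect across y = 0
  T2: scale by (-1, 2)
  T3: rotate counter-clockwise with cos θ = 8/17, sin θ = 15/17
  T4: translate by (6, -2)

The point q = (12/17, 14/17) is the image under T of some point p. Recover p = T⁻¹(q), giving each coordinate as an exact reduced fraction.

p = (0, -3)

T1 = [1 0 0; 0 -1 0; 0 0 1]
T2·T1 = [-1 0 0; 0 -2 0; 0 0 1]
T3·…·T1 = [-8/17 30/17 0; -15/17 -16/17 0; 0 0 1]
T4·…·T1 = [-8/17 30/17 6; -15/17 -16/17 -2; 0 0 1]
det M = 2; M⁻¹ = [-8/17 -15/17 18/17; 15/34 -4/17 -53/17; 0 0 1]
M⁻¹ · (12/17, 14/17)ᵀ = (0, -3)ᵀ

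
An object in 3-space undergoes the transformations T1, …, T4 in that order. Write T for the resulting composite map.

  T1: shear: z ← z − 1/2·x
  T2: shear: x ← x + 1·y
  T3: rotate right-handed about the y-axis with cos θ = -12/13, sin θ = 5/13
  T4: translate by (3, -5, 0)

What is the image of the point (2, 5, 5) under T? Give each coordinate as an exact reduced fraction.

T1 shear: z ← z − 1/2·x: (2, 5, 5) → (2, 5, 4)
T2 shear: x ← x + 1·y: (2, 5, 4) → (7, 5, 4)
T3 rotate right-handed about the y-axis with cos θ = -12/13, sin θ = 5/13: (7, 5, 4) → (-64/13, 5, -83/13)
T4 translate by (3, -5, 0): (-64/13, 5, -83/13) → (-25/13, 0, -83/13)

T(p) = (-25/13, 0, -83/13)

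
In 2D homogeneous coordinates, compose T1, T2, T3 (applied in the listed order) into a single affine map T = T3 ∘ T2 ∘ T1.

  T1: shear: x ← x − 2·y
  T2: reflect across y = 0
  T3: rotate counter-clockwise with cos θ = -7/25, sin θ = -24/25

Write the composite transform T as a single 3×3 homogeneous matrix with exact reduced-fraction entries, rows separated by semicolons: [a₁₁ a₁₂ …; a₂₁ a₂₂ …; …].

T1 = [1 -2 0; 0 1 0; 0 0 1]
T2·T1 = [1 -2 0; 0 -1 0; 0 0 1]
T3·…·T1 = [-7/25 -2/5 0; -24/25 11/5 0; 0 0 1]

T = [-7/25 -2/5 0; -24/25 11/5 0; 0 0 1]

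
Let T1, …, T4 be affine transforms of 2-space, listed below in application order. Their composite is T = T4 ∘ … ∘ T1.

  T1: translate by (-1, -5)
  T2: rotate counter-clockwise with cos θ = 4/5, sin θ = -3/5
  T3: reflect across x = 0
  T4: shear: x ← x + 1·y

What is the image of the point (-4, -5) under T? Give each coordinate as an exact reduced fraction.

T1 translate by (-1, -5): (-4, -5) → (-5, -10)
T2 rotate counter-clockwise with cos θ = 4/5, sin θ = -3/5: (-5, -10) → (-10, -5)
T3 reflect across x = 0: (-10, -5) → (10, -5)
T4 shear: x ← x + 1·y: (10, -5) → (5, -5)

T(p) = (5, -5)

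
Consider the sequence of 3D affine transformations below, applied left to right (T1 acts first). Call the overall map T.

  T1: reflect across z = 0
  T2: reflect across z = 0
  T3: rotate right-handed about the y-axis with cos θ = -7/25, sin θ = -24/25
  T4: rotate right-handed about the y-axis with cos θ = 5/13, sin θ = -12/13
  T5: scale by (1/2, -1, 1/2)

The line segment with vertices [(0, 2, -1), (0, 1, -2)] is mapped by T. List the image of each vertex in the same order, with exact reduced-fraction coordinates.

T1 reflect across z = 0: (0, 2, -1) → (0, 2, 1); (0, 1, -2) → (0, 1, 2)
T2 reflect across z = 0: (0, 2, 1) → (0, 2, -1); (0, 1, 2) → (0, 1, -2)
T3 rotate right-handed about the y-axis with cos θ = -7/25, sin θ = -24/25: (0, 2, -1) → (24/25, 2, 7/25); (0, 1, -2) → (48/25, 1, 14/25)
T4 rotate right-handed about the y-axis with cos θ = 5/13, sin θ = -12/13: (24/25, 2, 7/25) → (36/325, 2, 323/325); (48/25, 1, 14/25) → (72/325, 1, 646/325)
T5 scale by (1/2, -1, 1/2): (36/325, 2, 323/325) → (18/325, -2, 323/650); (72/325, 1, 646/325) → (36/325, -1, 323/325)

image vertices: (18/325, -2, 323/650), (36/325, -1, 323/325)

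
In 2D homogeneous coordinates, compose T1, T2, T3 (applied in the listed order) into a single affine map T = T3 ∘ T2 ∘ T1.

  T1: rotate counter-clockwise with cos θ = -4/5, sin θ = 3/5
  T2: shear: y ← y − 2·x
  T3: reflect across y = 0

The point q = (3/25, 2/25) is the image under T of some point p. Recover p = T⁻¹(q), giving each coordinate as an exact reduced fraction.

T1 = [-4/5 -3/5 0; 3/5 -4/5 0; 0 0 1]
T2·T1 = [-4/5 -3/5 0; 11/5 2/5 0; 0 0 1]
T3·…·T1 = [-4/5 -3/5 0; -11/5 -2/5 0; 0 0 1]
det M = -1; M⁻¹ = [2/5 -3/5 0; -11/5 4/5 0; 0 0 1]
M⁻¹ · (3/25, 2/25)ᵀ = (0, -1/5)ᵀ

p = (0, -1/5)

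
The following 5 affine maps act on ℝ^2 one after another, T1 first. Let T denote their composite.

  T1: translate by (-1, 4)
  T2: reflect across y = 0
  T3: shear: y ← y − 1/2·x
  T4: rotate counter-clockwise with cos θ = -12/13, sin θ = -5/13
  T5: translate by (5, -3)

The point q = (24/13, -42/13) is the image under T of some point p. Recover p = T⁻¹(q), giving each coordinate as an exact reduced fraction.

p = (4, -9/2)

T1 = [1 0 -1; 0 1 4; 0 0 1]
T2·T1 = [1 0 -1; 0 -1 -4; 0 0 1]
T3·…·T1 = [1 0 -1; -1/2 -1 -7/2; 0 0 1]
T4·…·T1 = [-29/26 -5/13 -11/26; 1/13 12/13 47/13; 0 0 1]
T5·…·T1 = [-29/26 -5/13 119/26; 1/13 12/13 8/13; 0 0 1]
det M = -1; M⁻¹ = [-12/13 -5/13 58/13; 1/13 29/26 -27/26; 0 0 1]
M⁻¹ · (24/13, -42/13)ᵀ = (4, -9/2)ᵀ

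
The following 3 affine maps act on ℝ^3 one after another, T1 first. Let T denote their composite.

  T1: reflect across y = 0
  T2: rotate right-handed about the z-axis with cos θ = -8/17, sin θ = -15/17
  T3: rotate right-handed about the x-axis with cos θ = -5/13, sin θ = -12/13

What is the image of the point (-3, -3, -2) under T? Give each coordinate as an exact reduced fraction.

T(p) = (69/17, -513/221, -82/221)

T1 reflect across y = 0: (-3, -3, -2) → (-3, 3, -2)
T2 rotate right-handed about the z-axis with cos θ = -8/17, sin θ = -15/17: (-3, 3, -2) → (69/17, 21/17, -2)
T3 rotate right-handed about the x-axis with cos θ = -5/13, sin θ = -12/13: (69/17, 21/17, -2) → (69/17, -513/221, -82/221)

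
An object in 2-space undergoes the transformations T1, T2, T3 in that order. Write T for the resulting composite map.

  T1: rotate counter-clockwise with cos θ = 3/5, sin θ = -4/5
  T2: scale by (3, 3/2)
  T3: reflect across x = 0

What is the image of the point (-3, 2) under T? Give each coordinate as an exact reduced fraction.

T(p) = (3/5, 27/5)

T1 rotate counter-clockwise with cos θ = 3/5, sin θ = -4/5: (-3, 2) → (-1/5, 18/5)
T2 scale by (3, 3/2): (-1/5, 18/5) → (-3/5, 27/5)
T3 reflect across x = 0: (-3/5, 27/5) → (3/5, 27/5)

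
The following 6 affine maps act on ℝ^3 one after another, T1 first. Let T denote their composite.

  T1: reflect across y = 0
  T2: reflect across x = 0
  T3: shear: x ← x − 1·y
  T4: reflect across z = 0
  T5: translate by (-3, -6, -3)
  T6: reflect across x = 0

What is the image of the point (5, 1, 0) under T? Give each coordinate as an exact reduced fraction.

T1 reflect across y = 0: (5, 1, 0) → (5, -1, 0)
T2 reflect across x = 0: (5, -1, 0) → (-5, -1, 0)
T3 shear: x ← x − 1·y: (-5, -1, 0) → (-4, -1, 0)
T4 reflect across z = 0: (-4, -1, 0) → (-4, -1, 0)
T5 translate by (-3, -6, -3): (-4, -1, 0) → (-7, -7, -3)
T6 reflect across x = 0: (-7, -7, -3) → (7, -7, -3)

T(p) = (7, -7, -3)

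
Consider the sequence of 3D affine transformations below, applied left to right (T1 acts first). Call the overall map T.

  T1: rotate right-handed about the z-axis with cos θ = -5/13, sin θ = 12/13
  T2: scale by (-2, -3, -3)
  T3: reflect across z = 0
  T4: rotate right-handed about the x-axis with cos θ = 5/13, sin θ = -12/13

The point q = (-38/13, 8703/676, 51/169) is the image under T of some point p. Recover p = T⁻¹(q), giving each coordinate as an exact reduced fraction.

p = (-2, -3/4, 4)

T1 = [-5/13 -12/13 0 0; 12/13 -5/13 0 0; 0 0 1 0; 0 0 0 1]
T2·T1 = [10/13 24/13 0 0; -36/13 15/13 0 0; 0 0 -3 0; 0 0 0 1]
T3·…·T1 = [10/13 24/13 0 0; -36/13 15/13 0 0; 0 0 3 0; 0 0 0 1]
T4·…·T1 = [10/13 24/13 0 0; -180/169 75/169 36/13 0; 432/169 -180/169 15/13 0; 0 0 0 1]
det M = 18; M⁻¹ = [5/26 -20/169 48/169 0; 6/13 25/507 -20/169 0; 0 4/13 5/39 0; 0 0 0 1]
M⁻¹ · (-38/13, 8703/676, 51/169)ᵀ = (-2, -3/4, 4)ᵀ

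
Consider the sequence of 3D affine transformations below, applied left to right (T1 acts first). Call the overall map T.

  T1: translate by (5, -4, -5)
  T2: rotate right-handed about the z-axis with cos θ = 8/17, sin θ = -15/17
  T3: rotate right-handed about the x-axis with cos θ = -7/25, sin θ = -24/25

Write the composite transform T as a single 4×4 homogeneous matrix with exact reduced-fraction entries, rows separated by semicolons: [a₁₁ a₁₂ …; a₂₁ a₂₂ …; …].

T = [8/17 15/17 0 -20/17; 21/85 -56/425 24/25 -1291/425; 72/85 -192/425 -7/25 3163/425; 0 0 0 1]

T1 = [1 0 0 5; 0 1 0 -4; 0 0 1 -5; 0 0 0 1]
T2·T1 = [8/17 15/17 0 -20/17; -15/17 8/17 0 -107/17; 0 0 1 -5; 0 0 0 1]
T3·…·T1 = [8/17 15/17 0 -20/17; 21/85 -56/425 24/25 -1291/425; 72/85 -192/425 -7/25 3163/425; 0 0 0 1]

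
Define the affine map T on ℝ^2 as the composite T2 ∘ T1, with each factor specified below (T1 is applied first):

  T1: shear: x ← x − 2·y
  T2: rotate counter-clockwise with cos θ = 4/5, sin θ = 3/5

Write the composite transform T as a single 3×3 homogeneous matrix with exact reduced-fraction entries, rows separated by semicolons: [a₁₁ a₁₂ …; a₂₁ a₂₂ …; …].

T1 = [1 -2 0; 0 1 0; 0 0 1]
T2·T1 = [4/5 -11/5 0; 3/5 -2/5 0; 0 0 1]

T = [4/5 -11/5 0; 3/5 -2/5 0; 0 0 1]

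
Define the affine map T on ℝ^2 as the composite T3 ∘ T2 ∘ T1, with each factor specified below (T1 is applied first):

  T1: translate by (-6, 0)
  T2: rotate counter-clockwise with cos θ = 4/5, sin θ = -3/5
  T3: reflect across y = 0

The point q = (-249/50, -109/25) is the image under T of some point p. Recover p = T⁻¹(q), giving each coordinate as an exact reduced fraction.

p = (-3/5, 1/2)

T1 = [1 0 -6; 0 1 0; 0 0 1]
T2·T1 = [4/5 3/5 -24/5; -3/5 4/5 18/5; 0 0 1]
T3·…·T1 = [4/5 3/5 -24/5; 3/5 -4/5 -18/5; 0 0 1]
det M = -1; M⁻¹ = [4/5 3/5 6; 3/5 -4/5 0; 0 0 1]
M⁻¹ · (-249/50, -109/25)ᵀ = (-3/5, 1/2)ᵀ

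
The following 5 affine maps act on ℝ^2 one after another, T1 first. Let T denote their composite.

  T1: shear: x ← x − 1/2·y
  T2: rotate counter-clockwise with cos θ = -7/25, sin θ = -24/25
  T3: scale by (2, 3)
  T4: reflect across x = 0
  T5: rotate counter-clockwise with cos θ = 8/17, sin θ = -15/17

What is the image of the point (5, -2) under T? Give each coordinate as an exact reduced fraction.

T1 shear: x ← x − 1/2·y: (5, -2) → (6, -2)
T2 rotate counter-clockwise with cos θ = -7/25, sin θ = -24/25: (6, -2) → (-18/5, -26/5)
T3 scale by (2, 3): (-18/5, -26/5) → (-36/5, -78/5)
T4 reflect across x = 0: (-36/5, -78/5) → (36/5, -78/5)
T5 rotate counter-clockwise with cos θ = 8/17, sin θ = -15/17: (36/5, -78/5) → (-882/85, -1164/85)

T(p) = (-882/85, -1164/85)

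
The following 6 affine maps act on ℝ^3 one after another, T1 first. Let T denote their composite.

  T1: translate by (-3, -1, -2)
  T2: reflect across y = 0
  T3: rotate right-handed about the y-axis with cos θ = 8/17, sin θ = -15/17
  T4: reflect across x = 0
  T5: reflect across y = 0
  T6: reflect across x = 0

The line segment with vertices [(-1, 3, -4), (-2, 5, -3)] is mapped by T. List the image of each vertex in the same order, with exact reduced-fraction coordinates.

image vertices: (58/17, 2, -108/17), (35/17, 4, -115/17)

T1 translate by (-3, -1, -2): (-1, 3, -4) → (-4, 2, -6); (-2, 5, -3) → (-5, 4, -5)
T2 reflect across y = 0: (-4, 2, -6) → (-4, -2, -6); (-5, 4, -5) → (-5, -4, -5)
T3 rotate right-handed about the y-axis with cos θ = 8/17, sin θ = -15/17: (-4, -2, -6) → (58/17, -2, -108/17); (-5, -4, -5) → (35/17, -4, -115/17)
T4 reflect across x = 0: (58/17, -2, -108/17) → (-58/17, -2, -108/17); (35/17, -4, -115/17) → (-35/17, -4, -115/17)
T5 reflect across y = 0: (-58/17, -2, -108/17) → (-58/17, 2, -108/17); (-35/17, -4, -115/17) → (-35/17, 4, -115/17)
T6 reflect across x = 0: (-58/17, 2, -108/17) → (58/17, 2, -108/17); (-35/17, 4, -115/17) → (35/17, 4, -115/17)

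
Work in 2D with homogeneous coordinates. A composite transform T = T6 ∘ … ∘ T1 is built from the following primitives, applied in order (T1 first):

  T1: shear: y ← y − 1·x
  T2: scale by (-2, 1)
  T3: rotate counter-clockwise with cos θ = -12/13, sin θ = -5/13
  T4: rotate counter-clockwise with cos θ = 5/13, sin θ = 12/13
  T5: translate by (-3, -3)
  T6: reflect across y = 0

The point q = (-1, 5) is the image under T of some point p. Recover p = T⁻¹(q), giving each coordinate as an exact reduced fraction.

T1 = [1 0 0; -1 1 0; 0 0 1]
T2·T1 = [-2 0 0; -1 1 0; 0 0 1]
T3·…·T1 = [19/13 5/13 0; 22/13 -12/13 0; 0 0 1]
T4·…·T1 = [-1 1 0; 2 0 0; 0 0 1]
T5·…·T1 = [-1 1 -3; 2 0 -3; 0 0 1]
T6·…·T1 = [-1 1 -3; -2 0 3; 0 0 1]
det M = 2; M⁻¹ = [0 -1/2 3/2; 1 -1/2 9/2; 0 0 1]
M⁻¹ · (-1, 5)ᵀ = (-1, 1)ᵀ

p = (-1, 1)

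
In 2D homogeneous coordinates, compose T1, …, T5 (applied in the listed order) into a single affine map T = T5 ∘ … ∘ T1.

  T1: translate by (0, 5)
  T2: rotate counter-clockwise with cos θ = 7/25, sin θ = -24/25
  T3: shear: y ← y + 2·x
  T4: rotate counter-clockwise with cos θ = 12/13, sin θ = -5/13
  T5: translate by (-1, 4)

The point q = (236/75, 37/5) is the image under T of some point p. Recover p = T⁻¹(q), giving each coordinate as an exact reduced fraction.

T1 = [1 0 0; 0 1 5; 0 0 1]
T2·T1 = [7/25 24/25 24/5; -24/25 7/25 7/5; 0 0 1]
T3·…·T1 = [7/25 24/25 24/5; -2/5 11/5 11; 0 0 1]
T4·…·T1 = [34/325 563/325 563/65; -31/65 108/65 108/13; 0 0 1]
T5·…·T1 = [34/325 563/325 498/65; -31/65 108/65 160/13; 0 0 1]
det M = 1; M⁻¹ = [108/65 -563/325 2792/325; 31/65 34/325 -1606/325; 0 0 1]
M⁻¹ · (236/75, 37/5)ᵀ = (1, -8/3)ᵀ

p = (1, -8/3)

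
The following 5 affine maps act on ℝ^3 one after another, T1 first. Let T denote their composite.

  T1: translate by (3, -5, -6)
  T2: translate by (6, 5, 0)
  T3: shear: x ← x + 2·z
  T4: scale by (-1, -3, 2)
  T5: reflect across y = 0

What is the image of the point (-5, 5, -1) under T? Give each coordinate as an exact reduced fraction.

T1 translate by (3, -5, -6): (-5, 5, -1) → (-2, 0, -7)
T2 translate by (6, 5, 0): (-2, 0, -7) → (4, 5, -7)
T3 shear: x ← x + 2·z: (4, 5, -7) → (-10, 5, -7)
T4 scale by (-1, -3, 2): (-10, 5, -7) → (10, -15, -14)
T5 reflect across y = 0: (10, -15, -14) → (10, 15, -14)

T(p) = (10, 15, -14)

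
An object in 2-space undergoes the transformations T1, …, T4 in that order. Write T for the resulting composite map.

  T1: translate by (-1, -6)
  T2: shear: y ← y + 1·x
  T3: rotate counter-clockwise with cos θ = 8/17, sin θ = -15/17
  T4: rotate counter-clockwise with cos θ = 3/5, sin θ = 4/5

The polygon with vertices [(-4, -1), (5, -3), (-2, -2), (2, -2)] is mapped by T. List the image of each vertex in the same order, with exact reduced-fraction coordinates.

T1 translate by (-1, -6): (-4, -1) → (-5, -7); (5, -3) → (4, -9); (-2, -2) → (-3, -8); (2, -2) → (1, -8)
T2 shear: y ← y + 1·x: (-5, -7) → (-5, -12); (4, -9) → (4, -5); (-3, -8) → (-3, -11); (1, -8) → (1, -7)
T3 rotate counter-clockwise with cos θ = 8/17, sin θ = -15/17: (-5, -12) → (-220/17, -21/17); (4, -5) → (-43/17, -100/17); (-3, -11) → (-189/17, -43/17); (1, -7) → (-97/17, -71/17)
T4 rotate counter-clockwise with cos θ = 3/5, sin θ = 4/5: (-220/17, -21/17) → (-576/85, -943/85); (-43/17, -100/17) → (271/85, -472/85); (-189/17, -43/17) → (-79/17, -177/17); (-97/17, -71/17) → (-7/85, -601/85)

image vertices: (-576/85, -943/85), (271/85, -472/85), (-79/17, -177/17), (-7/85, -601/85)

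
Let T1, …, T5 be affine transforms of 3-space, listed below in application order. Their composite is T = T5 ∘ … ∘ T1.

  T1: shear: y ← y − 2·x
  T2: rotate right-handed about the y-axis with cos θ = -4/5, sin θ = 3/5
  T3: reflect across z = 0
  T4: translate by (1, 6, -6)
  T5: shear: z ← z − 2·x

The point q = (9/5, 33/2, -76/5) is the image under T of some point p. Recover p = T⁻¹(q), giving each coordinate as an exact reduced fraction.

p = (-4, 5/2, -4)

T1 = [1 0 0 0; -2 1 0 0; 0 0 1 0; 0 0 0 1]
T2·T1 = [-4/5 0 3/5 0; -2 1 0 0; -3/5 0 -4/5 0; 0 0 0 1]
T3·…·T1 = [-4/5 0 3/5 0; -2 1 0 0; 3/5 0 4/5 0; 0 0 0 1]
T4·…·T1 = [-4/5 0 3/5 1; -2 1 0 6; 3/5 0 4/5 -6; 0 0 0 1]
T5·…·T1 = [-4/5 0 3/5 1; -2 1 0 6; 11/5 0 -2/5 -8; 0 0 0 1]
det M = -1; M⁻¹ = [2/5 0 3/5 22/5; 4/5 1 6/5 14/5; 11/5 0 4/5 21/5; 0 0 0 1]
M⁻¹ · (9/5, 33/2, -76/5)ᵀ = (-4, 5/2, -4)ᵀ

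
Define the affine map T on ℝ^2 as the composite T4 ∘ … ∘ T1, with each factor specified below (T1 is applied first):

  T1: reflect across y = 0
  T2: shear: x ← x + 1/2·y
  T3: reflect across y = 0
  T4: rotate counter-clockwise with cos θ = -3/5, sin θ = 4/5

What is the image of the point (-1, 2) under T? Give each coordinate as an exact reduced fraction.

T(p) = (-2/5, -14/5)

T1 reflect across y = 0: (-1, 2) → (-1, -2)
T2 shear: x ← x + 1/2·y: (-1, -2) → (-2, -2)
T3 reflect across y = 0: (-2, -2) → (-2, 2)
T4 rotate counter-clockwise with cos θ = -3/5, sin θ = 4/5: (-2, 2) → (-2/5, -14/5)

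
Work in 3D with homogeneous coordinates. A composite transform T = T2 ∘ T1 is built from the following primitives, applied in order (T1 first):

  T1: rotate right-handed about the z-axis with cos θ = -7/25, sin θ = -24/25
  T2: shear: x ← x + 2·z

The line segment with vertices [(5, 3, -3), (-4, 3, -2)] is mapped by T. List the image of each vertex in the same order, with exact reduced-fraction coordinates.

image vertices: (-113/25, -141/25, -3), (0, 3, -2)

T1 rotate right-handed about the z-axis with cos θ = -7/25, sin θ = -24/25: (5, 3, -3) → (37/25, -141/25, -3); (-4, 3, -2) → (4, 3, -2)
T2 shear: x ← x + 2·z: (37/25, -141/25, -3) → (-113/25, -141/25, -3); (4, 3, -2) → (0, 3, -2)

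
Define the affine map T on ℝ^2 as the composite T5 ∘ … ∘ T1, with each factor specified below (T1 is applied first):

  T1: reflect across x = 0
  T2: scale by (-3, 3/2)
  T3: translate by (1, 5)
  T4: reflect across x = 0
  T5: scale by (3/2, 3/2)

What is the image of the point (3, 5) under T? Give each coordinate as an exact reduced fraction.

T1 reflect across x = 0: (3, 5) → (-3, 5)
T2 scale by (-3, 3/2): (-3, 5) → (9, 15/2)
T3 translate by (1, 5): (9, 15/2) → (10, 25/2)
T4 reflect across x = 0: (10, 25/2) → (-10, 25/2)
T5 scale by (3/2, 3/2): (-10, 25/2) → (-15, 75/4)

T(p) = (-15, 75/4)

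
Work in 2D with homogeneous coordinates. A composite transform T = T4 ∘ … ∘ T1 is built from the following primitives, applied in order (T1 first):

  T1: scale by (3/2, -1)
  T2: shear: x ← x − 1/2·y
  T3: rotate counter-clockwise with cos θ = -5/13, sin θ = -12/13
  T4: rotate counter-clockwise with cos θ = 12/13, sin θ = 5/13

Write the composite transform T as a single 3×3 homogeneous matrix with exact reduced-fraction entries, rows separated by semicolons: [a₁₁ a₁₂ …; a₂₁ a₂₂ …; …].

T1 = [3/2 0 0; 0 -1 0; 0 0 1]
T2·T1 = [3/2 1/2 0; 0 -1 0; 0 0 1]
T3·…·T1 = [-15/26 -29/26 0; -18/13 -1/13 0; 0 0 1]
T4·…·T1 = [0 -1 0; -3/2 -1/2 0; 0 0 1]

T = [0 -1 0; -3/2 -1/2 0; 0 0 1]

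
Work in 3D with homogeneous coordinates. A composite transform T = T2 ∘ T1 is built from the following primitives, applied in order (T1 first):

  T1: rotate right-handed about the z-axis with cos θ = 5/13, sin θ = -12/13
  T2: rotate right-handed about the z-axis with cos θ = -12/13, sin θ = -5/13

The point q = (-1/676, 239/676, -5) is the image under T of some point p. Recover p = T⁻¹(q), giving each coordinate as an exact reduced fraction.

p = (1/4, -1/4, -5)

T1 = [5/13 12/13 0 0; -12/13 5/13 0 0; 0 0 1 0; 0 0 0 1]
T2·T1 = [-120/169 -119/169 0 0; 119/169 -120/169 0 0; 0 0 1 0; 0 0 0 1]
det M = 1; M⁻¹ = [-120/169 119/169 0 0; -119/169 -120/169 0 0; 0 0 1 0; 0 0 0 1]
M⁻¹ · (-1/676, 239/676, -5)ᵀ = (1/4, -1/4, -5)ᵀ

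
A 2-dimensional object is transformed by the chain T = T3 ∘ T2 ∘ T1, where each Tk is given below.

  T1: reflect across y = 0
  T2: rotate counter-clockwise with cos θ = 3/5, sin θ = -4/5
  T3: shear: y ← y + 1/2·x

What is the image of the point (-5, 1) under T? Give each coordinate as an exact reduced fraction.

T1 reflect across y = 0: (-5, 1) → (-5, -1)
T2 rotate counter-clockwise with cos θ = 3/5, sin θ = -4/5: (-5, -1) → (-19/5, 17/5)
T3 shear: y ← y + 1/2·x: (-19/5, 17/5) → (-19/5, 3/2)

T(p) = (-19/5, 3/2)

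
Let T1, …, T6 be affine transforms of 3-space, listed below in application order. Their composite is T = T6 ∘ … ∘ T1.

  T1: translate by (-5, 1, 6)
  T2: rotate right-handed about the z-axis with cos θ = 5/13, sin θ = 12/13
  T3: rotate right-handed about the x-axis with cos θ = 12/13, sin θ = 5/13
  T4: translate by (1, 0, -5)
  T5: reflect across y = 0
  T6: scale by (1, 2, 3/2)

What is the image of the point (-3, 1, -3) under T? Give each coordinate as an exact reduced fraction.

T1 translate by (-5, 1, 6): (-3, 1, -3) → (-8, 2, 3)
T2 rotate right-handed about the z-axis with cos θ = 5/13, sin θ = 12/13: (-8, 2, 3) → (-64/13, -86/13, 3)
T3 rotate right-handed about the x-axis with cos θ = 12/13, sin θ = 5/13: (-64/13, -86/13, 3) → (-64/13, -1227/169, 38/169)
T4 translate by (1, 0, -5): (-64/13, -1227/169, 38/169) → (-51/13, -1227/169, -807/169)
T5 reflect across y = 0: (-51/13, -1227/169, -807/169) → (-51/13, 1227/169, -807/169)
T6 scale by (1, 2, 3/2): (-51/13, 1227/169, -807/169) → (-51/13, 2454/169, -2421/338)

T(p) = (-51/13, 2454/169, -2421/338)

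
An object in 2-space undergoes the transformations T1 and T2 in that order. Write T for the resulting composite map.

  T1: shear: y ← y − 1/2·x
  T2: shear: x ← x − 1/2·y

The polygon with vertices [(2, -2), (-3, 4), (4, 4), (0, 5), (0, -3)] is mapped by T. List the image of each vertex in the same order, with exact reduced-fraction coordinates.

T1 shear: y ← y − 1/2·x: (2, -2) → (2, -3); (-3, 4) → (-3, 11/2); (4, 4) → (4, 2); (0, 5) → (0, 5); (0, -3) → (0, -3)
T2 shear: x ← x − 1/2·y: (2, -3) → (7/2, -3); (-3, 11/2) → (-23/4, 11/2); (4, 2) → (3, 2); (0, 5) → (-5/2, 5); (0, -3) → (3/2, -3)

image vertices: (7/2, -3), (-23/4, 11/2), (3, 2), (-5/2, 5), (3/2, -3)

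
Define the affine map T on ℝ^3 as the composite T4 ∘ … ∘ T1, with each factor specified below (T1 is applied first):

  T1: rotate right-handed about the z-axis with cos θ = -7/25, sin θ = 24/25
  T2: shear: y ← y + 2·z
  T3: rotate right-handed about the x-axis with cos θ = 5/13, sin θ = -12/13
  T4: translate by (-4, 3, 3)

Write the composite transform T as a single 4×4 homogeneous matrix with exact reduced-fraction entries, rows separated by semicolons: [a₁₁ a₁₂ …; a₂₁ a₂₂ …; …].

T1 = [-7/25 -24/25 0 0; 24/25 -7/25 0 0; 0 0 1 0; 0 0 0 1]
T2·T1 = [-7/25 -24/25 0 0; 24/25 -7/25 2 0; 0 0 1 0; 0 0 0 1]
T3·…·T1 = [-7/25 -24/25 0 0; 24/65 -7/65 22/13 0; -288/325 84/325 -19/13 0; 0 0 0 1]
T4·…·T1 = [-7/25 -24/25 0 -4; 24/65 -7/65 22/13 3; -288/325 84/325 -19/13 3; 0 0 0 1]

T = [-7/25 -24/25 0 -4; 24/65 -7/65 22/13 3; -288/325 84/325 -19/13 3; 0 0 0 1]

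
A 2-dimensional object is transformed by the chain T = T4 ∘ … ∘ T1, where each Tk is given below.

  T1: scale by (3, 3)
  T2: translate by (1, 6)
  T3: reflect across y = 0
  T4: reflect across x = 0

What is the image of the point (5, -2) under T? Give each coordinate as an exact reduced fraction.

T(p) = (-16, 0)

T1 scale by (3, 3): (5, -2) → (15, -6)
T2 translate by (1, 6): (15, -6) → (16, 0)
T3 reflect across y = 0: (16, 0) → (16, 0)
T4 reflect across x = 0: (16, 0) → (-16, 0)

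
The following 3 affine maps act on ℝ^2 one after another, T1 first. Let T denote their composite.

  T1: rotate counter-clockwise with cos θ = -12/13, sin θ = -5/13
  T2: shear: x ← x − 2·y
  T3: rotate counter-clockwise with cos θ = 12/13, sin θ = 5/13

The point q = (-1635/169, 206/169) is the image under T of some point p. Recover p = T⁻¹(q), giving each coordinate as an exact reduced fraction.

p = (-3, -4)

T1 = [-12/13 5/13 0; -5/13 -12/13 0; 0 0 1]
T2·T1 = [-2/13 29/13 0; -5/13 -12/13 0; 0 0 1]
T3·…·T1 = [1/169 408/169 0; -70/169 1/169 0; 0 0 1]
det M = 1; M⁻¹ = [1/169 -408/169 0; 70/169 1/169 0; 0 0 1]
M⁻¹ · (-1635/169, 206/169)ᵀ = (-3, -4)ᵀ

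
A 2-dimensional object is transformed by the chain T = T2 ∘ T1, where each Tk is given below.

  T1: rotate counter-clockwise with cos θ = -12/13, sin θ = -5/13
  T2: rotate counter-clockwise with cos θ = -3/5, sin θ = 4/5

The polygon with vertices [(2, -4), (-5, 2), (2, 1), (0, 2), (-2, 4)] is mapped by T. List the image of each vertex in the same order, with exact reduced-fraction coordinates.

image vertices: (-4/13, -58/13), (-214/65, 277/65), (29/13, -2/13), (66/65, 112/65), (4/13, 58/13)

T1 rotate counter-clockwise with cos θ = -12/13, sin θ = -5/13: (2, -4) → (-44/13, 38/13); (-5, 2) → (70/13, 1/13); (2, 1) → (-19/13, -22/13); (0, 2) → (10/13, -24/13); (-2, 4) → (44/13, -38/13)
T2 rotate counter-clockwise with cos θ = -3/5, sin θ = 4/5: (-44/13, 38/13) → (-4/13, -58/13); (70/13, 1/13) → (-214/65, 277/65); (-19/13, -22/13) → (29/13, -2/13); (10/13, -24/13) → (66/65, 112/65); (44/13, -38/13) → (4/13, 58/13)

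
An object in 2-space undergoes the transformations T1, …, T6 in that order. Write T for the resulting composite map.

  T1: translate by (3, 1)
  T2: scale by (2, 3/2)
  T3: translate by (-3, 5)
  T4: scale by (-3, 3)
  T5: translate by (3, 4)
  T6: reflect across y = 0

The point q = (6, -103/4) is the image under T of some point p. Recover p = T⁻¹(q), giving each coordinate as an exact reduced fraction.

T1 = [1 0 3; 0 1 1; 0 0 1]
T2·T1 = [2 0 6; 0 3/2 3/2; 0 0 1]
T3·…·T1 = [2 0 3; 0 3/2 13/2; 0 0 1]
T4·…·T1 = [-6 0 -9; 0 9/2 39/2; 0 0 1]
T5·…·T1 = [-6 0 -6; 0 9/2 47/2; 0 0 1]
T6·…·T1 = [-6 0 -6; 0 -9/2 -47/2; 0 0 1]
det M = 27; M⁻¹ = [-1/6 0 -1; 0 -2/9 -47/9; 0 0 1]
M⁻¹ · (6, -103/4)ᵀ = (-2, 1/2)ᵀ

p = (-2, 1/2)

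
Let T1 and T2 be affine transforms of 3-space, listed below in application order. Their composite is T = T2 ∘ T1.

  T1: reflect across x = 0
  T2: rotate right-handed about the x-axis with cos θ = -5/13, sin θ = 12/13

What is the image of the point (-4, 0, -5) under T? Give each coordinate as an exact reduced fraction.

T1 reflect across x = 0: (-4, 0, -5) → (4, 0, -5)
T2 rotate right-handed about the x-axis with cos θ = -5/13, sin θ = 12/13: (4, 0, -5) → (4, 60/13, 25/13)

T(p) = (4, 60/13, 25/13)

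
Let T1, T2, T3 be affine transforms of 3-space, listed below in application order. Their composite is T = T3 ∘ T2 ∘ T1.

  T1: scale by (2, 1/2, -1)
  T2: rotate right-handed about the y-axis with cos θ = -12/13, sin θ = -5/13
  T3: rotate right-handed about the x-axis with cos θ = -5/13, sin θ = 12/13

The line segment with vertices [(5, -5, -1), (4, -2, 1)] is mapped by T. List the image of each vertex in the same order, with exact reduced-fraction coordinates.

T1 scale by (2, 1/2, -1): (5, -5, -1) → (10, -5/2, 1); (4, -2, 1) → (8, -1, -1)
T2 rotate right-handed about the y-axis with cos θ = -12/13, sin θ = -5/13: (10, -5/2, 1) → (-125/13, -5/2, 38/13); (8, -1, -1) → (-7, -1, 4)
T3 rotate right-handed about the x-axis with cos θ = -5/13, sin θ = 12/13: (-125/13, -5/2, 38/13) → (-125/13, -587/338, -580/169); (-7, -1, 4) → (-7, -43/13, -32/13)

image vertices: (-125/13, -587/338, -580/169), (-7, -43/13, -32/13)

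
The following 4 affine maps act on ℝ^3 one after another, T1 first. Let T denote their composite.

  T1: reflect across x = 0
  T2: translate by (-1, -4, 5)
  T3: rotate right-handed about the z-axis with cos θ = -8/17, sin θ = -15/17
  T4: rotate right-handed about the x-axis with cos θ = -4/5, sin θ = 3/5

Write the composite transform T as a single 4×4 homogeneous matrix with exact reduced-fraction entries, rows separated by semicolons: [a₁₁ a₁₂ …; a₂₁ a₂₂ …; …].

T1 = [-1 0 0 0; 0 1 0 0; 0 0 1 0; 0 0 0 1]
T2·T1 = [-1 0 0 -1; 0 1 0 -4; 0 0 1 5; 0 0 0 1]
T3·…·T1 = [8/17 15/17 0 -52/17; 15/17 -8/17 0 47/17; 0 0 1 5; 0 0 0 1]
T4·…·T1 = [8/17 15/17 0 -52/17; -12/17 32/85 -3/5 -443/85; 9/17 -24/85 -4/5 -199/85; 0 0 0 1]

T = [8/17 15/17 0 -52/17; -12/17 32/85 -3/5 -443/85; 9/17 -24/85 -4/5 -199/85; 0 0 0 1]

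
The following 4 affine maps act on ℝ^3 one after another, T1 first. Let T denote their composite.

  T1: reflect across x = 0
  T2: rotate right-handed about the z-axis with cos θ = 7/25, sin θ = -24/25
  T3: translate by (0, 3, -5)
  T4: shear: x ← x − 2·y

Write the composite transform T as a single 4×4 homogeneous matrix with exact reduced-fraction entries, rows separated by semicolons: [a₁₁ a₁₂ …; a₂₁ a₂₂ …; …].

T1 = [-1 0 0 0; 0 1 0 0; 0 0 1 0; 0 0 0 1]
T2·T1 = [-7/25 24/25 0 0; 24/25 7/25 0 0; 0 0 1 0; 0 0 0 1]
T3·…·T1 = [-7/25 24/25 0 0; 24/25 7/25 0 3; 0 0 1 -5; 0 0 0 1]
T4·…·T1 = [-11/5 2/5 0 -6; 24/25 7/25 0 3; 0 0 1 -5; 0 0 0 1]

T = [-11/5 2/5 0 -6; 24/25 7/25 0 3; 0 0 1 -5; 0 0 0 1]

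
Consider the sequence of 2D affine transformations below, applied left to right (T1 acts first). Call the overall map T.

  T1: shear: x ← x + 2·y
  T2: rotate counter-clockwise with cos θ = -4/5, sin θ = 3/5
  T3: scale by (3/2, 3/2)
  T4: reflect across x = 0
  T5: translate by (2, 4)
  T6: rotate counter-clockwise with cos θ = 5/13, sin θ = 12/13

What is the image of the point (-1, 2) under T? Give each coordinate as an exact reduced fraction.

T(p) = (-73/65, 1103/130)

T1 shear: x ← x + 2·y: (-1, 2) → (3, 2)
T2 rotate counter-clockwise with cos θ = -4/5, sin θ = 3/5: (3, 2) → (-18/5, 1/5)
T3 scale by (3/2, 3/2): (-18/5, 1/5) → (-27/5, 3/10)
T4 reflect across x = 0: (-27/5, 3/10) → (27/5, 3/10)
T5 translate by (2, 4): (27/5, 3/10) → (37/5, 43/10)
T6 rotate counter-clockwise with cos θ = 5/13, sin θ = 12/13: (37/5, 43/10) → (-73/65, 1103/130)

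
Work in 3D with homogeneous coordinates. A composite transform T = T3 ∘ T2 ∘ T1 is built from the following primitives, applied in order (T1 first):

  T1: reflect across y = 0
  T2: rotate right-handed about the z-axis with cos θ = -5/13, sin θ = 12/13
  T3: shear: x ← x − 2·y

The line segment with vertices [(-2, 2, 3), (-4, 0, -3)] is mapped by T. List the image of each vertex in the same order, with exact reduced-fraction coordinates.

T1 reflect across y = 0: (-2, 2, 3) → (-2, -2, 3); (-4, 0, -3) → (-4, 0, -3)
T2 rotate right-handed about the z-axis with cos θ = -5/13, sin θ = 12/13: (-2, -2, 3) → (34/13, -14/13, 3); (-4, 0, -3) → (20/13, -48/13, -3)
T3 shear: x ← x − 2·y: (34/13, -14/13, 3) → (62/13, -14/13, 3); (20/13, -48/13, -3) → (116/13, -48/13, -3)

image vertices: (62/13, -14/13, 3), (116/13, -48/13, -3)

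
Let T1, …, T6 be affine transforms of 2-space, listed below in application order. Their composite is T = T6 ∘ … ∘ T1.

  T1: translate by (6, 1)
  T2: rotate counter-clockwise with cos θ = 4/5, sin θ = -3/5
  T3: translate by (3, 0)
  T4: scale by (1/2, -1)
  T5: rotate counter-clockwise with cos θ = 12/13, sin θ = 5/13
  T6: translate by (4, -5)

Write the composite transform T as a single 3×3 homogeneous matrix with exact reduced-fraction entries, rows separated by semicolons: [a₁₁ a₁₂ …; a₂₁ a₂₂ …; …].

T = [9/65 38/65 34/5; 46/65 -81/130 -4/5; 0 0 1]

T1 = [1 0 6; 0 1 1; 0 0 1]
T2·T1 = [4/5 3/5 27/5; -3/5 4/5 -14/5; 0 0 1]
T3·…·T1 = [4/5 3/5 42/5; -3/5 4/5 -14/5; 0 0 1]
T4·…·T1 = [2/5 3/10 21/5; 3/5 -4/5 14/5; 0 0 1]
T5·…·T1 = [9/65 38/65 14/5; 46/65 -81/130 21/5; 0 0 1]
T6·…·T1 = [9/65 38/65 34/5; 46/65 -81/130 -4/5; 0 0 1]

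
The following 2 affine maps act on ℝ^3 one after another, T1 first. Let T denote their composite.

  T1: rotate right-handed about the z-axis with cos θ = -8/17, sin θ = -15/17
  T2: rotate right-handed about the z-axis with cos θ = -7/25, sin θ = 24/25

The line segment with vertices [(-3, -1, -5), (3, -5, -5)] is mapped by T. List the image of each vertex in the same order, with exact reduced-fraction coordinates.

image vertices: (-267/85, -31/85, -5), (813/425, -2341/425, -5)

T1 rotate right-handed about the z-axis with cos θ = -8/17, sin θ = -15/17: (-3, -1, -5) → (9/17, 53/17, -5); (3, -5, -5) → (-99/17, -5/17, -5)
T2 rotate right-handed about the z-axis with cos θ = -7/25, sin θ = 24/25: (9/17, 53/17, -5) → (-267/85, -31/85, -5); (-99/17, -5/17, -5) → (813/425, -2341/425, -5)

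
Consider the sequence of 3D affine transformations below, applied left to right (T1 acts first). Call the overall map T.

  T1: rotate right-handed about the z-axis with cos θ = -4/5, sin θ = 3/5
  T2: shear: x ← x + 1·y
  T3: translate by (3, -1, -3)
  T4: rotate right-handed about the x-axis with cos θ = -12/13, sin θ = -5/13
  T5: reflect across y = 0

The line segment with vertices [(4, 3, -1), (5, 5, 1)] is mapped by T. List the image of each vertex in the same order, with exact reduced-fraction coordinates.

T1 rotate right-handed about the z-axis with cos θ = -4/5, sin θ = 3/5: (4, 3, -1) → (-5, 0, -1); (5, 5, 1) → (-7, -1, 1)
T2 shear: x ← x + 1·y: (-5, 0, -1) → (-5, 0, -1); (-7, -1, 1) → (-8, -1, 1)
T3 translate by (3, -1, -3): (-5, 0, -1) → (-2, -1, -4); (-8, -1, 1) → (-5, -2, -2)
T4 rotate right-handed about the x-axis with cos θ = -12/13, sin θ = -5/13: (-2, -1, -4) → (-2, -8/13, 53/13); (-5, -2, -2) → (-5, 14/13, 34/13)
T5 reflect across y = 0: (-2, -8/13, 53/13) → (-2, 8/13, 53/13); (-5, 14/13, 34/13) → (-5, -14/13, 34/13)

image vertices: (-2, 8/13, 53/13), (-5, -14/13, 34/13)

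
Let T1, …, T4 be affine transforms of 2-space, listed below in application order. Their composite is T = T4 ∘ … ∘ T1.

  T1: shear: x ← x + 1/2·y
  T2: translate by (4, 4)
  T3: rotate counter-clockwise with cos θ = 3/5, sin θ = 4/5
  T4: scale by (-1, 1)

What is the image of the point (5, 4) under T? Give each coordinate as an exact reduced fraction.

T(p) = (-1/5, 68/5)

T1 shear: x ← x + 1/2·y: (5, 4) → (7, 4)
T2 translate by (4, 4): (7, 4) → (11, 8)
T3 rotate counter-clockwise with cos θ = 3/5, sin θ = 4/5: (11, 8) → (1/5, 68/5)
T4 scale by (-1, 1): (1/5, 68/5) → (-1/5, 68/5)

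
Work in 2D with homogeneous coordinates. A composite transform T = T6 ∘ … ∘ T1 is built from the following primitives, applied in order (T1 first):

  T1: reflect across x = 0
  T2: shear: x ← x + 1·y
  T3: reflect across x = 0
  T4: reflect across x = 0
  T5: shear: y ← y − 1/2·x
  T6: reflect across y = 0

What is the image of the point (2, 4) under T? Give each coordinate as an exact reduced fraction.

T(p) = (2, -3)

T1 reflect across x = 0: (2, 4) → (-2, 4)
T2 shear: x ← x + 1·y: (-2, 4) → (2, 4)
T3 reflect across x = 0: (2, 4) → (-2, 4)
T4 reflect across x = 0: (-2, 4) → (2, 4)
T5 shear: y ← y − 1/2·x: (2, 4) → (2, 3)
T6 reflect across y = 0: (2, 3) → (2, -3)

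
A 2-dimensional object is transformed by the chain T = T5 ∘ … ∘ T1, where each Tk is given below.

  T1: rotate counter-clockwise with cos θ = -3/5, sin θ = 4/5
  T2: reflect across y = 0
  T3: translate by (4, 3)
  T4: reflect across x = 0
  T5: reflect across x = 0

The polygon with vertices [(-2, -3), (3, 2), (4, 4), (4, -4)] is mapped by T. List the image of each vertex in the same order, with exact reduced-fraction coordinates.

image vertices: (38/5, 14/5), (3/5, 9/5), (-8/5, 11/5), (24/5, -13/5)

T1 rotate counter-clockwise with cos θ = -3/5, sin θ = 4/5: (-2, -3) → (18/5, 1/5); (3, 2) → (-17/5, 6/5); (4, 4) → (-28/5, 4/5); (4, -4) → (4/5, 28/5)
T2 reflect across y = 0: (18/5, 1/5) → (18/5, -1/5); (-17/5, 6/5) → (-17/5, -6/5); (-28/5, 4/5) → (-28/5, -4/5); (4/5, 28/5) → (4/5, -28/5)
T3 translate by (4, 3): (18/5, -1/5) → (38/5, 14/5); (-17/5, -6/5) → (3/5, 9/5); (-28/5, -4/5) → (-8/5, 11/5); (4/5, -28/5) → (24/5, -13/5)
T4 reflect across x = 0: (38/5, 14/5) → (-38/5, 14/5); (3/5, 9/5) → (-3/5, 9/5); (-8/5, 11/5) → (8/5, 11/5); (24/5, -13/5) → (-24/5, -13/5)
T5 reflect across x = 0: (-38/5, 14/5) → (38/5, 14/5); (-3/5, 9/5) → (3/5, 9/5); (8/5, 11/5) → (-8/5, 11/5); (-24/5, -13/5) → (24/5, -13/5)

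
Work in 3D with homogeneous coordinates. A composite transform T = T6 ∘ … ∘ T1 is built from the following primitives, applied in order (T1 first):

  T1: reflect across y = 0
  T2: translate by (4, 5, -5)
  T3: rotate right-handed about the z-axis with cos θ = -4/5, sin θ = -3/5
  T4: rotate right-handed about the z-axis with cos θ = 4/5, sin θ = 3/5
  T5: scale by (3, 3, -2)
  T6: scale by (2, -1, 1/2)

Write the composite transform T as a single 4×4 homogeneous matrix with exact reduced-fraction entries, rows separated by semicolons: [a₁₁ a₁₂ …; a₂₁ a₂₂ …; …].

T = [-42/25 -144/25 0 552/25; 72/25 -21/25 0 393/25; 0 0 -1 5; 0 0 0 1]

T1 = [1 0 0 0; 0 -1 0 0; 0 0 1 0; 0 0 0 1]
T2·T1 = [1 0 0 4; 0 -1 0 5; 0 0 1 -5; 0 0 0 1]
T3·…·T1 = [-4/5 -3/5 0 -1/5; -3/5 4/5 0 -32/5; 0 0 1 -5; 0 0 0 1]
T4·…·T1 = [-7/25 -24/25 0 92/25; -24/25 7/25 0 -131/25; 0 0 1 -5; 0 0 0 1]
T5·…·T1 = [-21/25 -72/25 0 276/25; -72/25 21/25 0 -393/25; 0 0 -2 10; 0 0 0 1]
T6·…·T1 = [-42/25 -144/25 0 552/25; 72/25 -21/25 0 393/25; 0 0 -1 5; 0 0 0 1]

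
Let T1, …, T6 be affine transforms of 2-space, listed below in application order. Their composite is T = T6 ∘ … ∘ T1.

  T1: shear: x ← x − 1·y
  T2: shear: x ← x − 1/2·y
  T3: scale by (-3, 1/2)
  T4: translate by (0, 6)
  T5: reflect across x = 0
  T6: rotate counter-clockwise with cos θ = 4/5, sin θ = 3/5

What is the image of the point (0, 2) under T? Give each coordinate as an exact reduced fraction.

T(p) = (-57/5, 1/5)

T1 shear: x ← x − 1·y: (0, 2) → (-2, 2)
T2 shear: x ← x − 1/2·y: (-2, 2) → (-3, 2)
T3 scale by (-3, 1/2): (-3, 2) → (9, 1)
T4 translate by (0, 6): (9, 1) → (9, 7)
T5 reflect across x = 0: (9, 7) → (-9, 7)
T6 rotate counter-clockwise with cos θ = 4/5, sin θ = 3/5: (-9, 7) → (-57/5, 1/5)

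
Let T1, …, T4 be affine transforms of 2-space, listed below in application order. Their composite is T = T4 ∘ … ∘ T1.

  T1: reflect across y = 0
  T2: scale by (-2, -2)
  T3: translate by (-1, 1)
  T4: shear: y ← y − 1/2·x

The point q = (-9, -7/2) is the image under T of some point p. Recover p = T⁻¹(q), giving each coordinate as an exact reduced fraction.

T1 = [1 0 0; 0 -1 0; 0 0 1]
T2·T1 = [-2 0 0; 0 2 0; 0 0 1]
T3·…·T1 = [-2 0 -1; 0 2 1; 0 0 1]
T4·…·T1 = [-2 0 -1; 1 2 3/2; 0 0 1]
det M = -4; M⁻¹ = [-1/2 0 -1/2; 1/4 1/2 -1/2; 0 0 1]
M⁻¹ · (-9, -7/2)ᵀ = (4, -9/2)ᵀ

p = (4, -9/2)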